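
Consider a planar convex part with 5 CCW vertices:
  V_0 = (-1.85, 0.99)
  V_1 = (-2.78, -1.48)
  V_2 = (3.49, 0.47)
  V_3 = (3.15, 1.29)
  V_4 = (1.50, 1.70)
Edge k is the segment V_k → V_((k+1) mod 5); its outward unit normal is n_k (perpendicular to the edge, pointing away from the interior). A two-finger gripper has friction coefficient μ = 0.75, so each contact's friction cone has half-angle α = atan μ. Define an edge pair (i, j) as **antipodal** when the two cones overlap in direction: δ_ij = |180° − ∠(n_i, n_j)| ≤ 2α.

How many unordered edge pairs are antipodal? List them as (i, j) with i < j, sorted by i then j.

α = atan 0.75 = 36.87°;  2α = 73.74°
n_0 = (-0.9359, +0.3524)
n_1 = (+0.2970, -0.9549)
n_2 = (+0.9237, +0.3830)
n_3 = (+0.2412, +0.9705)
n_4 = (-0.2073, +0.9783)
  (0,1): δ = 52.09°  ✓
  (0,2): δ = 43.15°  ✓
  (0,3): δ = 96.68°  ·
  (0,4): δ = 122.60°  ·
  (1,2): δ = 84.76°  ·
  (1,3): δ = 31.23°  ✓
  (1,4): δ = 5.31°  ✓
  (2,3): δ = 126.48°  ·
  (2,4): δ = 100.55°  ·
  (3,4): δ = 154.08°  ·
antipodal pairs: 4

count = 4; pairs: (0,1), (0,2), (1,3), (1,4)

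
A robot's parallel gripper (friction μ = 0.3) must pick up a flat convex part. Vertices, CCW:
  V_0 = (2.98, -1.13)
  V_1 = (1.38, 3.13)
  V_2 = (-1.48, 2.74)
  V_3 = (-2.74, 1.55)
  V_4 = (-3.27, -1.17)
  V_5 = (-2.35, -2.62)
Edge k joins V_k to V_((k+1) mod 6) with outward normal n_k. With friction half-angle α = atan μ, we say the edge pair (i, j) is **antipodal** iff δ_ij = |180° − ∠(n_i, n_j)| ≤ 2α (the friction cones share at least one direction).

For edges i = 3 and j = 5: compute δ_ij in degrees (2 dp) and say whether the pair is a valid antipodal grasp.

α = atan 0.3 = 16.70°;  2α = 33.40°
edge 3: e_3 = (-0.53, -2.72);  n_3 = (-0.9815, +0.1913)
edge 5: e_5 = (+5.33, +1.49);  n_5 = (+0.2692, -0.9631)
∠(n_3, n_5) = 116.64°
δ = |180° − 116.64°| = 63.36°
63.36° > 2α = 33.40°  →  invalid

δ = 63.36°, invalid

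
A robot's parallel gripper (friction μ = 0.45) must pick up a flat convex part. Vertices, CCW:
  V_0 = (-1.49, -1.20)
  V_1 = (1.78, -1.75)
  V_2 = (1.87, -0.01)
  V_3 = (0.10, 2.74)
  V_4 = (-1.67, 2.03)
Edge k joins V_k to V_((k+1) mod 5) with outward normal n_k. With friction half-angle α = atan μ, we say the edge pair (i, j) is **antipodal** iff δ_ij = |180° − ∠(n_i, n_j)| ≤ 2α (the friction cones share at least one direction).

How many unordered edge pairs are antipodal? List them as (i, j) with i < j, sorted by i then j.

count = 4; pairs: (0,2), (0,3), (1,4), (2,4)

α = atan 0.45 = 24.23°;  2α = 48.46°
n_0 = (-0.1659, -0.9861)
n_1 = (+0.9987, -0.0517)
n_2 = (+0.8409, +0.5412)
n_3 = (-0.3723, +0.9281)
n_4 = (-0.9985, -0.0556)
  (0,1): δ = 83.41°  ·
  (0,2): δ = 47.69°  ✓
  (0,3): δ = 31.40°  ✓
  (0,4): δ = 102.74°  ·
  (1,2): δ = 144.27°  ·
  (1,3): δ = 65.18°  ·
  (1,4): δ = 6.15°  ✓
  (2,3): δ = 100.91°  ·
  (2,4): δ = 29.58°  ✓
  (3,4): δ = 108.67°  ·
antipodal pairs: 4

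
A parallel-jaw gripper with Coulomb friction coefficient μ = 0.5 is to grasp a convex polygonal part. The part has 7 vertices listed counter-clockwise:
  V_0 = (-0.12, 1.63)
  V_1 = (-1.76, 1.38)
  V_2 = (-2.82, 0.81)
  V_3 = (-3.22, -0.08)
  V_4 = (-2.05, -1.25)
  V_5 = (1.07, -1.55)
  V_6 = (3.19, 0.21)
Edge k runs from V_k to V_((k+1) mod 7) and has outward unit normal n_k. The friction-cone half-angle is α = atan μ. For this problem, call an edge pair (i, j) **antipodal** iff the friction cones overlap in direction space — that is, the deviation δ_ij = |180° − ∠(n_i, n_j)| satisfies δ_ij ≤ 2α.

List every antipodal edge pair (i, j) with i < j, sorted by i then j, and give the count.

α = atan 0.5 = 26.57°;  2α = 53.13°
n_0 = (-0.1507, +0.9886)
n_1 = (-0.4736, +0.8807)
n_2 = (-0.9121, +0.4099)
n_3 = (-0.7071, -0.7071)
n_4 = (-0.0957, -0.9954)
n_5 = (+0.6388, -0.7694)
n_6 = (+0.3943, +0.9190)
  (0,1): δ = 160.40°  ·
  (0,2): δ = 122.87°  ·
  (0,3): δ = 53.67°  ·
  (0,4): δ = 14.16°  ✓
  (0,5): δ = 31.03°  ✓
  (0,6): δ = 148.11°  ·
  (1,2): δ = 142.47°  ·
  (1,3): δ = 73.27°  ·
  (1,4): δ = 33.76°  ✓
  (1,5): δ = 11.43°  ✓
  (1,6): δ = 128.51°  ·
  (2,3): δ = 110.80°  ·
  (2,4): δ = 71.29°  ·
  (2,5): δ = 26.10°  ✓
  (2,6): δ = 90.98°  ·
  (3,4): δ = 140.49°  ·
  (3,5): δ = 95.30°  ·
  (3,6): δ = 21.78°  ✓
  (4,5): δ = 134.81°  ·
  (4,6): δ = 17.73°  ✓
  (5,6): δ = 62.92°  ·
antipodal pairs: 7

count = 7; pairs: (0,4), (0,5), (1,4), (1,5), (2,5), (3,6), (4,6)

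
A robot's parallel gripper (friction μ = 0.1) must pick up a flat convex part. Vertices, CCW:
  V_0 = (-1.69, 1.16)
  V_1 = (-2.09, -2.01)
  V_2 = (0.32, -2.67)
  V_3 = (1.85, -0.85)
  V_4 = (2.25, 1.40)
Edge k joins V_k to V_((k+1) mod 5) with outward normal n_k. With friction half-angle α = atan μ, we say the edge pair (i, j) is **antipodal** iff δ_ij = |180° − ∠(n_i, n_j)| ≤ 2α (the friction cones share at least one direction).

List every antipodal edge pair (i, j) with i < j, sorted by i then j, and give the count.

count = 1; pairs: (0,3)

α = atan 0.1 = 5.71°;  2α = 11.42°
n_0 = (-0.9921, +0.1252)
n_1 = (-0.2641, -0.9645)
n_2 = (+0.7655, -0.6435)
n_3 = (+0.9846, -0.1750)
n_4 = (-0.0608, +0.9981)
  (0,1): δ = 98.12°  ·
  (0,2): δ = 32.86°  ·
  (0,3): δ = 2.89°  ✓
  (0,4): δ = 100.68°  ·
  (1,2): δ = 114.74°  ·
  (1,3): δ = 84.77°  ·
  (1,4): δ = 18.80°  ·
  (2,3): δ = 150.03°  ·
  (2,4): δ = 46.46°  ·
  (3,4): δ = 76.43°  ·
antipodal pairs: 1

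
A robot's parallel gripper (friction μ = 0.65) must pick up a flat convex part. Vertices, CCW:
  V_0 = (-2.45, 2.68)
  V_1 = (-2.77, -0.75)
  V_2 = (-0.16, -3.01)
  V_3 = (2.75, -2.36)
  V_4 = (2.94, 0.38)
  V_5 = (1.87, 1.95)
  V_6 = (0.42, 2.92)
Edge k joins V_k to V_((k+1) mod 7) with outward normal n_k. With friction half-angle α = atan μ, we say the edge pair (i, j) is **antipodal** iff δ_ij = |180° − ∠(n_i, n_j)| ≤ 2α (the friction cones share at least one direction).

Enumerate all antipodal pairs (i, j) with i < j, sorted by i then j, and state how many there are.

α = atan 0.65 = 33.02°;  2α = 66.05°
n_0 = (-0.9957, +0.0929)
n_1 = (-0.6546, -0.7560)
n_2 = (+0.2180, -0.9759)
n_3 = (+0.9976, -0.0692)
n_4 = (+0.8263, +0.5632)
n_5 = (+0.5560, +0.8312)
n_6 = (-0.0833, +0.9965)
  (0,1): δ = 125.56°  ·
  (0,2): δ = 72.08°  ·
  (0,3): δ = 1.36°  ✓
  (0,4): δ = 39.61°  ✓
  (0,5): δ = 61.55°  ✓
  (0,6): δ = 100.11°  ·
  (1,2): δ = 126.52°  ·
  (1,3): δ = 53.08°  ✓
  (1,4): δ = 14.84°  ✓
  (1,5): δ = 7.11°  ✓
  (1,6): δ = 45.67°  ✓
  (2,3): δ = 106.56°  ·
  (2,4): δ = 68.32°  ·
  (2,5): δ = 46.37°  ✓
  (2,6): δ = 7.81°  ✓
  (3,4): δ = 141.76°  ·
  (3,5): δ = 119.81°  ·
  (3,6): δ = 81.25°  ·
  (4,5): δ = 158.06°  ·
  (4,6): δ = 119.50°  ·
  (5,6): δ = 141.44°  ·
antipodal pairs: 9

count = 9; pairs: (0,3), (0,4), (0,5), (1,3), (1,4), (1,5), (1,6), (2,5), (2,6)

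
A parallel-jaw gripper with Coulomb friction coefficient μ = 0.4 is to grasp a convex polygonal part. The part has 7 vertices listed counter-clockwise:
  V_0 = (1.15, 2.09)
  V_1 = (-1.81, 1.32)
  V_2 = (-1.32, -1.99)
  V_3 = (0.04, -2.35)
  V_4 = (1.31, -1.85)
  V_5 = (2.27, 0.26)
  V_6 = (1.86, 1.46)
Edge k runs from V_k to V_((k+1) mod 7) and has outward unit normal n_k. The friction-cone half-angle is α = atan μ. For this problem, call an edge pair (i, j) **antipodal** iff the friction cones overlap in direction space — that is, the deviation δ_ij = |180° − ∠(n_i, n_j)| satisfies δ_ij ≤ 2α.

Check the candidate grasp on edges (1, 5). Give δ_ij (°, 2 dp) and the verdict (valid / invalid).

α = atan 0.4 = 21.80°;  2α = 43.60°
edge 1: e_1 = (+0.49, -3.31);  n_1 = (-0.9892, -0.1464)
edge 5: e_5 = (-0.41, +1.20);  n_5 = (+0.9463, +0.3233)
∠(n_1, n_5) = 169.56°
δ = |180° − 169.56°| = 10.44°
10.44° ≤ 2α = 43.60°  →  valid

δ = 10.44°, valid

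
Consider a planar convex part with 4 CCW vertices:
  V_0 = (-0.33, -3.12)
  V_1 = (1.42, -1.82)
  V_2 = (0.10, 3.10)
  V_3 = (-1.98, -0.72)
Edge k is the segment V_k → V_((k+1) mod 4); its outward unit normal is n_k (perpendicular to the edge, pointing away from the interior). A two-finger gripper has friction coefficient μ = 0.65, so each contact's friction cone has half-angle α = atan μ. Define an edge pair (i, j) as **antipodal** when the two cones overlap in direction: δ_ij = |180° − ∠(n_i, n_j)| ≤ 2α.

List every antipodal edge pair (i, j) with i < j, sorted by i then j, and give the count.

count = 3; pairs: (0,2), (1,2), (1,3)

α = atan 0.65 = 33.02°;  2α = 66.05°
n_0 = (+0.5963, -0.8027)
n_1 = (+0.9658, +0.2591)
n_2 = (-0.8782, +0.4782)
n_3 = (-0.8240, -0.5665)
  (0,1): δ = 111.59°  ·
  (0,2): δ = 24.82°  ✓
  (0,3): δ = 87.90°  ·
  (1,2): δ = 43.59°  ✓
  (1,3): δ = 19.49°  ✓
  (2,3): δ = 116.92°  ·
antipodal pairs: 3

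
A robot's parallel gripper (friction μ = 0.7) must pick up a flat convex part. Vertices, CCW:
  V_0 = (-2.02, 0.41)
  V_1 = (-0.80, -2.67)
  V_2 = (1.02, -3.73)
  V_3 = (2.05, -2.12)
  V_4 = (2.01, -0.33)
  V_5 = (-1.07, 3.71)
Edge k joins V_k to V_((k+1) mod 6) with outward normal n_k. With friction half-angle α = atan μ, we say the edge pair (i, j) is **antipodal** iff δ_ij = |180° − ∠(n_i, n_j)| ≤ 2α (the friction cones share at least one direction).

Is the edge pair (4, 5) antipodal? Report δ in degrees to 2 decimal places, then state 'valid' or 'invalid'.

α = atan 0.7 = 34.99°;  2α = 69.98°
edge 4: e_4 = (-3.08, +4.04);  n_4 = (+0.7953, +0.6063)
edge 5: e_5 = (-0.95, -3.30);  n_5 = (-0.9610, +0.2766)
∠(n_4, n_5) = 126.62°
δ = |180° − 126.62°| = 53.38°
53.38° ≤ 2α = 69.98°  →  valid

δ = 53.38°, valid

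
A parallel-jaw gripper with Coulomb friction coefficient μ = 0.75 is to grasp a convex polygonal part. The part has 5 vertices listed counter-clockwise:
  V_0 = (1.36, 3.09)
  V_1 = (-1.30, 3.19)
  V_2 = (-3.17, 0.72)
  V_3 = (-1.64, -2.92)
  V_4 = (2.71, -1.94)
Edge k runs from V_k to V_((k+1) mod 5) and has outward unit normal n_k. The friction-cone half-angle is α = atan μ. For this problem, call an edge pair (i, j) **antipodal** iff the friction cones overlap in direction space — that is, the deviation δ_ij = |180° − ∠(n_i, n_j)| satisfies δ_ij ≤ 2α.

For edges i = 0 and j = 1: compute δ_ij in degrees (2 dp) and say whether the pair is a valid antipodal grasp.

α = atan 0.75 = 36.87°;  2α = 73.74°
edge 0: e_0 = (-2.66, +0.10);  n_0 = (+0.0376, +0.9993)
edge 1: e_1 = (-1.87, -2.47);  n_1 = (-0.7973, +0.6036)
∠(n_0, n_1) = 55.02°
δ = |180° − 55.02°| = 124.98°
124.98° > 2α = 73.74°  →  invalid

δ = 124.98°, invalid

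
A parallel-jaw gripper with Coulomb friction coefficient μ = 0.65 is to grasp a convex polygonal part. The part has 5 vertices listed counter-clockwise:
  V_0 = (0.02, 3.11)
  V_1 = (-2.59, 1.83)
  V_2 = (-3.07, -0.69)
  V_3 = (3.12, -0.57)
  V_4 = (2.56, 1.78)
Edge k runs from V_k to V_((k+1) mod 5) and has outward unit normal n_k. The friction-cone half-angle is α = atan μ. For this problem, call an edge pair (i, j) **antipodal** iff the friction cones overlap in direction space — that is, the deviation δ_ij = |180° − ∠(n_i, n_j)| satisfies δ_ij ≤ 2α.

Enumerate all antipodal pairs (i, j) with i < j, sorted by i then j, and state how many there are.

count = 3; pairs: (0,2), (1,3), (2,4)

α = atan 0.65 = 33.02°;  2α = 66.05°
n_0 = (-0.4403, +0.8978)
n_1 = (-0.9823, +0.1871)
n_2 = (+0.0194, -0.9998)
n_3 = (+0.9728, +0.2318)
n_4 = (+0.4639, +0.8859)
  (0,1): δ = 126.91°  ·
  (0,2): δ = 25.01°  ✓
  (0,3): δ = 77.28°  ·
  (0,4): δ = 126.24°  ·
  (1,2): δ = 78.11°  ·
  (1,3): δ = 24.19°  ✓
  (1,4): δ = 73.15°  ·
  (2,3): δ = 77.71°  ·
  (2,4): δ = 28.75°  ✓
  (3,4): δ = 131.04°  ·
antipodal pairs: 3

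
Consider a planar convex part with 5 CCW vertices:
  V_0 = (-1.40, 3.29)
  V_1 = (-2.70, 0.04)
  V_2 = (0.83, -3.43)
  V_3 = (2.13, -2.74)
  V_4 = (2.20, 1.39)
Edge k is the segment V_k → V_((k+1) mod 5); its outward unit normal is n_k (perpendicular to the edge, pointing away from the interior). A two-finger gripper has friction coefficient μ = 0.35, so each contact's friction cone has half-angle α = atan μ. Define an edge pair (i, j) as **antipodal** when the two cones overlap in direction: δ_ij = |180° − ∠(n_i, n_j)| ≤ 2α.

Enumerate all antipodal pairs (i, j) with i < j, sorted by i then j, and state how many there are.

α = atan 0.35 = 19.29°;  2α = 38.58°
n_0 = (-0.9285, +0.3714)
n_1 = (-0.7010, -0.7131)
n_2 = (+0.4688, -0.8833)
n_3 = (+0.9999, -0.0169)
n_4 = (+0.4668, +0.8844)
  (0,1): δ = 112.71°  ·
  (0,2): δ = 40.24°  ·
  (0,3): δ = 20.83°  ✓
  (0,4): δ = 83.98°  ·
  (1,2): δ = 107.53°  ·
  (1,3): δ = 46.46°  ·
  (1,4): δ = 16.68°  ✓
  (2,3): δ = 118.93°  ·
  (2,4): δ = 55.78°  ·
  (3,4): δ = 116.85°  ·
antipodal pairs: 2

count = 2; pairs: (0,3), (1,4)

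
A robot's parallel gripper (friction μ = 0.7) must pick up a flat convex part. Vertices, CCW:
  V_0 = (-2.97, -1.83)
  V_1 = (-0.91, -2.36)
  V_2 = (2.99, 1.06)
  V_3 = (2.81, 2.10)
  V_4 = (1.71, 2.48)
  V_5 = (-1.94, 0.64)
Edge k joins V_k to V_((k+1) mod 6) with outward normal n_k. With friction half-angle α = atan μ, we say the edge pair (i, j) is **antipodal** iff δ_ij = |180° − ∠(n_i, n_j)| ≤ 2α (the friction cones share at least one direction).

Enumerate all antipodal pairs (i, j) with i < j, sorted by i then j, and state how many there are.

count = 7; pairs: (0,2), (0,3), (0,4), (1,3), (1,4), (1,5), (2,5)

α = atan 0.7 = 34.99°;  2α = 69.98°
n_0 = (-0.2492, -0.9685)
n_1 = (+0.6593, -0.7519)
n_2 = (+0.9854, +0.1705)
n_3 = (+0.3265, +0.9452)
n_4 = (-0.4501, +0.8930)
n_5 = (-0.9230, +0.3849)
  (0,1): δ = 124.32°  ·
  (0,2): δ = 65.75°  ✓
  (0,3): δ = 4.63°  ✓
  (0,4): δ = 41.18°  ✓
  (0,5): δ = 81.79°  ·
  (1,2): δ = 121.43°  ·
  (1,3): δ = 60.31°  ✓
  (1,4): δ = 14.50°  ✓
  (1,5): δ = 26.12°  ✓
  (2,3): δ = 118.88°  ·
  (2,4): δ = 73.07°  ·
  (2,5): δ = 32.46°  ✓
  (3,4): δ = 134.19°  ·
  (3,5): δ = 93.58°  ·
  (4,5): δ = 139.39°  ·
antipodal pairs: 7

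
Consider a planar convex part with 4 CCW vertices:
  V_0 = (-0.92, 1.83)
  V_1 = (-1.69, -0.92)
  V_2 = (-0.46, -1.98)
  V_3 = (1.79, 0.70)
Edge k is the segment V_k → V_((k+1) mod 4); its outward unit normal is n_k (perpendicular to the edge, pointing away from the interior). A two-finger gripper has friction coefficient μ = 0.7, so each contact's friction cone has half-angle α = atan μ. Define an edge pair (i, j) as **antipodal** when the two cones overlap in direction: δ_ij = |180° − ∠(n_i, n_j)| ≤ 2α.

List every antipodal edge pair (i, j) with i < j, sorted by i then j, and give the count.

α = atan 0.7 = 34.99°;  2α = 69.98°
n_0 = (-0.9630, +0.2696)
n_1 = (-0.6528, -0.7575)
n_2 = (+0.7659, -0.6430)
n_3 = (+0.3849, +0.9230)
  (0,1): δ = 115.11°  ·
  (0,2): δ = 24.37°  ✓
  (0,3): δ = 83.01°  ·
  (1,2): δ = 89.26°  ·
  (1,3): δ = 18.12°  ✓
  (2,3): δ = 72.62°  ·
antipodal pairs: 2

count = 2; pairs: (0,2), (1,3)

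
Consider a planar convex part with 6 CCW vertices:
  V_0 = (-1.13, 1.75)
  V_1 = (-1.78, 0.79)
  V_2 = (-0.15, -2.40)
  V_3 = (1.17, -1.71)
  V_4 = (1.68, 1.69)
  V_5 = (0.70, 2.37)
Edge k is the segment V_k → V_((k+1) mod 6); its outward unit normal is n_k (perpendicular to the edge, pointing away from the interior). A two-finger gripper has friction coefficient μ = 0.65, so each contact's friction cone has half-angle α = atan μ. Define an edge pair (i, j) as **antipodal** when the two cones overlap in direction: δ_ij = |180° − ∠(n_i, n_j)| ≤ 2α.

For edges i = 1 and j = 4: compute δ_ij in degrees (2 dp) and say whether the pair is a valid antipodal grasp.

α = atan 0.65 = 33.02°;  2α = 66.05°
edge 1: e_1 = (+1.63, -3.19);  n_1 = (-0.8905, -0.4550)
edge 4: e_4 = (-0.98, +0.68);  n_4 = (+0.5701, +0.8216)
∠(n_1, n_4) = 151.82°
δ = |180° − 151.82°| = 28.18°
28.18° ≤ 2α = 66.05°  →  valid

δ = 28.18°, valid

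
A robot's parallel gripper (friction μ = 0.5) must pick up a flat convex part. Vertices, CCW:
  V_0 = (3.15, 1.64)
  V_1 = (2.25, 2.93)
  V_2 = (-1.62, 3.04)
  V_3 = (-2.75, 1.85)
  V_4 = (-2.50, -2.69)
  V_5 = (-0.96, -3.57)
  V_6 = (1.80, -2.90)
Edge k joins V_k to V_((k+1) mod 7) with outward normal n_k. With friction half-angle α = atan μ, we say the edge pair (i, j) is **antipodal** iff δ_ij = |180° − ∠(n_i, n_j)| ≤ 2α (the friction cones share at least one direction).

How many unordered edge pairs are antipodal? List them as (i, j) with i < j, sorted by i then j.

α = atan 0.5 = 26.57°;  2α = 53.13°
n_0 = (+0.8201, +0.5722)
n_1 = (+0.0284, +0.9996)
n_2 = (-0.7252, +0.6886)
n_3 = (-0.9985, -0.0550)
n_4 = (-0.4961, -0.8682)
n_5 = (+0.2359, -0.9718)
n_6 = (+0.9585, -0.2850)
  (0,1): δ = 126.53°  ·
  (0,2): δ = 78.42°  ·
  (0,3): δ = 31.75°  ✓
  (0,4): δ = 25.35°  ✓
  (0,5): δ = 68.74°  ·
  (0,6): δ = 128.54°  ·
  (1,2): δ = 131.89°  ·
  (1,3): δ = 85.22°  ·
  (1,4): δ = 28.12°  ✓
  (1,5): δ = 15.27°  ✓
  (1,6): δ = 75.07°  ·
  (2,3): δ = 133.33°  ·
  (2,4): δ = 76.23°  ·
  (2,5): δ = 32.84°  ✓
  (2,6): δ = 26.96°  ✓
  (3,4): δ = 122.90°  ·
  (3,5): δ = 79.51°  ·
  (3,6): δ = 19.71°  ✓
  (4,5): δ = 136.61°  ·
  (4,6): δ = 76.82°  ·
  (5,6): δ = 120.21°  ·
antipodal pairs: 7

count = 7; pairs: (0,3), (0,4), (1,4), (1,5), (2,5), (2,6), (3,6)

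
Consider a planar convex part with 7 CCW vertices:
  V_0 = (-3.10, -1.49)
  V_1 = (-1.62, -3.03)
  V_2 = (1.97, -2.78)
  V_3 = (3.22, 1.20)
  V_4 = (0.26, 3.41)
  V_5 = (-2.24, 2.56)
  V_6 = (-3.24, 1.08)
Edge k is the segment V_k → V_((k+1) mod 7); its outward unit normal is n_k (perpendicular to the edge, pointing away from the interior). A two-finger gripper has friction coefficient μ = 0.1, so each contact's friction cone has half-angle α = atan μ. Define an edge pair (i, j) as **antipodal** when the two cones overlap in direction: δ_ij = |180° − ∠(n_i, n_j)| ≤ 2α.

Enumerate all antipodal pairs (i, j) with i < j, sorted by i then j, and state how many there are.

α = atan 0.1 = 5.71°;  2α = 11.42°
n_0 = (-0.7210, -0.6929)
n_1 = (+0.0695, -0.9976)
n_2 = (+0.9541, -0.2996)
n_3 = (+0.5983, +0.8013)
n_4 = (-0.3219, +0.9468)
n_5 = (-0.8286, +0.5599)
n_6 = (-0.9985, -0.0544)
  (0,1): δ = 129.88°  ·
  (0,2): δ = 61.30°  ·
  (0,3): δ = 9.39°  ✓
  (0,4): δ = 64.92°  ·
  (0,5): δ = 102.09°  ·
  (0,6): δ = 139.26°  ·
  (1,2): δ = 111.42°  ·
  (1,3): δ = 40.73°  ·
  (1,4): δ = 14.79°  ·
  (1,5): δ = 51.97°  ·
  (1,6): δ = 89.13°  ·
  (2,3): δ = 109.31°  ·
  (2,4): δ = 53.79°  ·
  (2,5): δ = 16.61°  ·
  (2,6): δ = 20.55°  ·
  (3,4): δ = 124.48°  ·
  (3,5): δ = 87.30°  ·
  (3,6): δ = 50.14°  ·
  (4,5): δ = 142.82°  ·
  (4,6): δ = 105.66°  ·
  (5,6): δ = 142.84°  ·
antipodal pairs: 1

count = 1; pairs: (0,3)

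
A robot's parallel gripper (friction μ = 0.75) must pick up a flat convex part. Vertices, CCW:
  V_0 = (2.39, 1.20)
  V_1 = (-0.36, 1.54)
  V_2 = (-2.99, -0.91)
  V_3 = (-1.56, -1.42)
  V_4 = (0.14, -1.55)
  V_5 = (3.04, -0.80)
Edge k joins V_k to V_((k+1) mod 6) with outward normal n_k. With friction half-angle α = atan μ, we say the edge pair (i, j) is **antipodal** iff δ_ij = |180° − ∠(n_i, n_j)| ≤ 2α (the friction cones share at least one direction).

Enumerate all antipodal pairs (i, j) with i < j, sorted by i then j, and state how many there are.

α = atan 0.75 = 36.87°;  2α = 73.74°
n_0 = (+0.1227, +0.9924)
n_1 = (-0.6816, +0.7317)
n_2 = (-0.3359, -0.9419)
n_3 = (-0.0762, -0.9971)
n_4 = (+0.2504, -0.9681)
n_5 = (+0.9510, +0.3091)
  (0,1): δ = 129.98°  ·
  (0,2): δ = 12.58°  ✓
  (0,3): δ = 2.68°  ✓
  (0,4): δ = 21.55°  ✓
  (0,5): δ = 115.05°  ·
  (1,2): δ = 62.60°  ✓
  (1,3): δ = 47.34°  ✓
  (1,4): δ = 28.47°  ✓
  (1,5): δ = 65.03°  ✓
  (2,3): δ = 164.74°  ·
  (2,4): δ = 145.87°  ·
  (2,5): δ = 52.37°  ✓
  (3,4): δ = 161.13°  ·
  (3,5): δ = 67.62°  ✓
  (4,5): δ = 86.50°  ·
antipodal pairs: 9

count = 9; pairs: (0,2), (0,3), (0,4), (1,2), (1,3), (1,4), (1,5), (2,5), (3,5)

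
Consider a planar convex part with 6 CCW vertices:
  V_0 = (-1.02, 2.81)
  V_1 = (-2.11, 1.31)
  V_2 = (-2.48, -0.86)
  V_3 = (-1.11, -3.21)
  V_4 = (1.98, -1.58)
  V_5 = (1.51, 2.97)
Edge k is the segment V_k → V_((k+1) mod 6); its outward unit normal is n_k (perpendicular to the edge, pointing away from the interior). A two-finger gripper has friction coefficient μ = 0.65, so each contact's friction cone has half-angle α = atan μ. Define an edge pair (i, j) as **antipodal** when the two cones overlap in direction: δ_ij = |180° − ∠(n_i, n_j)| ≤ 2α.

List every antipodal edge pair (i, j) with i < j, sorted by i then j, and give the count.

α = atan 0.65 = 33.02°;  2α = 66.05°
n_0 = (-0.8090, +0.5879)
n_1 = (-0.9858, +0.1681)
n_2 = (-0.8639, -0.5036)
n_3 = (+0.4666, -0.8845)
n_4 = (+0.9947, +0.1027)
n_5 = (-0.0631, +0.9980)
  (0,1): δ = 153.67°  ·
  (0,2): δ = 113.75°  ·
  (0,3): δ = 26.18°  ✓
  (0,4): δ = 41.90°  ✓
  (0,5): δ = 129.62°  ·
  (1,2): δ = 140.08°  ·
  (1,3): δ = 52.51°  ✓
  (1,4): δ = 15.57°  ✓
  (1,5): δ = 103.29°  ·
  (2,3): δ = 92.43°  ·
  (2,4): δ = 24.34°  ✓
  (2,5): δ = 63.38°  ✓
  (3,4): δ = 111.91°  ·
  (3,5): δ = 24.19°  ✓
  (4,5): δ = 92.28°  ·
antipodal pairs: 7

count = 7; pairs: (0,3), (0,4), (1,3), (1,4), (2,4), (2,5), (3,5)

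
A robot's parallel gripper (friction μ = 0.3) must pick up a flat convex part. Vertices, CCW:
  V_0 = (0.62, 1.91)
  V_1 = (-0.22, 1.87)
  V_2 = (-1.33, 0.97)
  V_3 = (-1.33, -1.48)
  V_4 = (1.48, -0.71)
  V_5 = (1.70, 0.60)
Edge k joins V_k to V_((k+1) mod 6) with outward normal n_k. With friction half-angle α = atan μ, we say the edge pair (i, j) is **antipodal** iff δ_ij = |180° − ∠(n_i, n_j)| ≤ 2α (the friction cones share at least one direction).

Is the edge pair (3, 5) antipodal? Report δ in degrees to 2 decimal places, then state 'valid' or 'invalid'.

δ = 65.82°, invalid

α = atan 0.3 = 16.70°;  2α = 33.40°
edge 3: e_3 = (+2.81, +0.77);  n_3 = (+0.2643, -0.9644)
edge 5: e_5 = (-1.08, +1.31);  n_5 = (+0.7716, +0.6361)
∠(n_3, n_5) = 114.18°
δ = |180° − 114.18°| = 65.82°
65.82° > 2α = 33.40°  →  invalid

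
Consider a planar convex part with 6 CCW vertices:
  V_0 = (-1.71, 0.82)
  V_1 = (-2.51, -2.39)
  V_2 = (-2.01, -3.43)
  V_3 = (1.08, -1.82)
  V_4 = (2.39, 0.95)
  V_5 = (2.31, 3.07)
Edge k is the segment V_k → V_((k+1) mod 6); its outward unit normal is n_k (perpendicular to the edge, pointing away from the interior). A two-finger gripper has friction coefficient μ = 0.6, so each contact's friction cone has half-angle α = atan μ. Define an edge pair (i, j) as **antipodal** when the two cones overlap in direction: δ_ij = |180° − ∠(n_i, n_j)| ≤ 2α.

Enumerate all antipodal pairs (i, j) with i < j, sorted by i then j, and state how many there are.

α = atan 0.6 = 30.96°;  2α = 61.93°
n_0 = (-0.9703, +0.2418)
n_1 = (-0.9013, -0.4333)
n_2 = (+0.4621, -0.8868)
n_3 = (+0.9040, -0.4275)
n_4 = (+0.9993, +0.0377)
n_5 = (-0.4884, +0.8726)
  (0,1): δ = 140.33°  ·
  (0,2): δ = 48.48°  ✓
  (0,3): δ = 11.32°  ✓
  (0,4): δ = 16.16°  ✓
  (0,5): δ = 133.23°  ·
  (1,2): δ = 88.16°  ·
  (1,3): δ = 50.99°  ✓
  (1,4): δ = 23.52°  ✓
  (1,5): δ = 93.56°  ·
  (2,3): δ = 142.83°  ·
  (2,4): δ = 115.36°  ·
  (2,5): δ = 1.71°  ✓
  (3,4): δ = 152.53°  ·
  (3,5): δ = 35.45°  ✓
  (4,5): δ = 62.93°  ·
antipodal pairs: 7

count = 7; pairs: (0,2), (0,3), (0,4), (1,3), (1,4), (2,5), (3,5)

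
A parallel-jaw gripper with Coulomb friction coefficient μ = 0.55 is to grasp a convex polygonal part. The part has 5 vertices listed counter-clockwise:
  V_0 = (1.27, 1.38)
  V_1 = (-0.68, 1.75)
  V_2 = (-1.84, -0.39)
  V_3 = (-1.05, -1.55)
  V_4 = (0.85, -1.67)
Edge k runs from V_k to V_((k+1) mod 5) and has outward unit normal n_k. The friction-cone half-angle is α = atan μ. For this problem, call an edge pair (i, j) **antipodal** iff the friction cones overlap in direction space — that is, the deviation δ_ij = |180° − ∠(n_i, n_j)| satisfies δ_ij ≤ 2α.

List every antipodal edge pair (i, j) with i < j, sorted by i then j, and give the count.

α = atan 0.55 = 28.81°;  2α = 57.62°
n_0 = (+0.1864, +0.9825)
n_1 = (-0.8791, +0.4765)
n_2 = (-0.8265, -0.5629)
n_3 = (-0.0630, -0.9980)
n_4 = (+0.9907, -0.1364)
  (0,1): δ = 107.72°  ·
  (0,2): δ = 45.00°  ✓
  (0,3): δ = 7.13°  ✓
  (0,4): δ = 92.90°  ·
  (1,2): δ = 117.28°  ·
  (1,3): δ = 65.15°  ·
  (1,4): δ = 20.62°  ✓
  (2,3): δ = 127.87°  ·
  (2,4): δ = 42.10°  ✓
  (3,4): δ = 94.23°  ·
antipodal pairs: 4

count = 4; pairs: (0,2), (0,3), (1,4), (2,4)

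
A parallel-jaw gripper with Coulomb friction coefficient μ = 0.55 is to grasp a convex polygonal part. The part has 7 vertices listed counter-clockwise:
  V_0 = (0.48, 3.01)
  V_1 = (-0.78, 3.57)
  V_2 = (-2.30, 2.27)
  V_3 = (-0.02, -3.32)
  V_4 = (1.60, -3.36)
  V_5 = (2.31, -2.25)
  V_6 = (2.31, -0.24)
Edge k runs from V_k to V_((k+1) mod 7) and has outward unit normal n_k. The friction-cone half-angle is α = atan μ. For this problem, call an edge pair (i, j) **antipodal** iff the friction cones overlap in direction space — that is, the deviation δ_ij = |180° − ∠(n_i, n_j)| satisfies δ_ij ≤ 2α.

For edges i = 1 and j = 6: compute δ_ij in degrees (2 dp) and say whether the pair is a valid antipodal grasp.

α = atan 0.55 = 28.81°;  2α = 57.62°
edge 1: e_1 = (-1.52, -1.30);  n_1 = (-0.6500, +0.7600)
edge 6: e_6 = (-1.83, +3.25);  n_6 = (+0.8714, +0.4906)
∠(n_1, n_6) = 101.16°
δ = |180° − 101.16°| = 78.84°
78.84° > 2α = 57.62°  →  invalid

δ = 78.84°, invalid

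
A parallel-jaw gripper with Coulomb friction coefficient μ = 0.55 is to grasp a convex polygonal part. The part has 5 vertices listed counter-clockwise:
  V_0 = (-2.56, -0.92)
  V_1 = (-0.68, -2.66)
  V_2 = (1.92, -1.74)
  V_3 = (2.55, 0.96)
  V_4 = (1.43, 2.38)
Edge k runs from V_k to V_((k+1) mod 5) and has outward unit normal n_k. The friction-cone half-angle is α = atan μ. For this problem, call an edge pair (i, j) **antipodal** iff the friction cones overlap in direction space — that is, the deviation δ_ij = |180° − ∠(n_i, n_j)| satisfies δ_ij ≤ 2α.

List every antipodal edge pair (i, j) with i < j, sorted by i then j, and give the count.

count = 3; pairs: (0,3), (1,4), (2,4)

α = atan 0.55 = 28.81°;  2α = 57.62°
n_0 = (-0.6793, -0.7339)
n_1 = (+0.3336, -0.9427)
n_2 = (+0.9738, -0.2272)
n_3 = (+0.7852, +0.6193)
n_4 = (-0.6373, +0.7706)
  (0,1): δ = 117.73°  ·
  (0,2): δ = 60.35°  ·
  (0,3): δ = 8.95°  ✓
  (0,4): δ = 82.38°  ·
  (1,2): δ = 122.62°  ·
  (1,3): δ = 71.22°  ·
  (1,4): δ = 20.11°  ✓
  (2,3): δ = 128.60°  ·
  (2,4): δ = 37.27°  ✓
  (3,4): δ = 88.67°  ·
antipodal pairs: 3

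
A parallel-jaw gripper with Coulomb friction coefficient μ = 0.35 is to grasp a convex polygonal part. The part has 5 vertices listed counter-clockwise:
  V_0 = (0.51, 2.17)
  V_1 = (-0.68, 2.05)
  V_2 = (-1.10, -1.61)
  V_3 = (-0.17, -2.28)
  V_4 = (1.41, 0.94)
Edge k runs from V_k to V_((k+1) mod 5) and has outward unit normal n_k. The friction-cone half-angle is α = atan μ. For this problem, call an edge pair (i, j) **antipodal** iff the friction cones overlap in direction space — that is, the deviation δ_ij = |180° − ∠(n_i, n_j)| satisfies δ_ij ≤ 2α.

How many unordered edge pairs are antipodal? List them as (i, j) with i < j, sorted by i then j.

count = 2; pairs: (1,3), (2,4)

α = atan 0.35 = 19.29°;  2α = 38.58°
n_0 = (-0.1003, +0.9950)
n_1 = (-0.9935, +0.1140)
n_2 = (-0.5845, -0.8114)
n_3 = (+0.8977, -0.4405)
n_4 = (+0.8070, +0.5905)
  (0,1): δ = 102.30°  ·
  (0,2): δ = 41.53°  ·
  (0,3): δ = 58.11°  ·
  (0,4): δ = 120.43°  ·
  (1,2): δ = 119.22°  ·
  (1,3): δ = 19.59°  ✓
  (1,4): δ = 42.74°  ·
  (2,3): δ = 80.37°  ·
  (2,4): δ = 18.04°  ✓
  (3,4): δ = 117.67°  ·
antipodal pairs: 2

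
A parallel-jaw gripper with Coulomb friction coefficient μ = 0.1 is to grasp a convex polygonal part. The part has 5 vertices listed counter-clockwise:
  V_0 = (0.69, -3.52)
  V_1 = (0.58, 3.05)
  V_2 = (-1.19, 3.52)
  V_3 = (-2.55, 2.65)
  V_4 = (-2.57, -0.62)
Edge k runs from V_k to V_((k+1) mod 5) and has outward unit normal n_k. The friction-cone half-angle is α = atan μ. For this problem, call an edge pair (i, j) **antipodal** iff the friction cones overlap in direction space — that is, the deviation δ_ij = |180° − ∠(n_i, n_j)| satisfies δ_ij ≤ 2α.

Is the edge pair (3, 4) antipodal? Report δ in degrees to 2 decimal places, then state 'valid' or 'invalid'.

α = atan 0.1 = 5.71°;  2α = 11.42°
edge 3: e_3 = (-0.02, -3.27);  n_3 = (-1.0000, +0.0061)
edge 4: e_4 = (+3.26, -2.90);  n_4 = (-0.6646, -0.7472)
∠(n_3, n_4) = 48.70°
δ = |180° − 48.70°| = 131.30°
131.30° > 2α = 11.42°  →  invalid

δ = 131.30°, invalid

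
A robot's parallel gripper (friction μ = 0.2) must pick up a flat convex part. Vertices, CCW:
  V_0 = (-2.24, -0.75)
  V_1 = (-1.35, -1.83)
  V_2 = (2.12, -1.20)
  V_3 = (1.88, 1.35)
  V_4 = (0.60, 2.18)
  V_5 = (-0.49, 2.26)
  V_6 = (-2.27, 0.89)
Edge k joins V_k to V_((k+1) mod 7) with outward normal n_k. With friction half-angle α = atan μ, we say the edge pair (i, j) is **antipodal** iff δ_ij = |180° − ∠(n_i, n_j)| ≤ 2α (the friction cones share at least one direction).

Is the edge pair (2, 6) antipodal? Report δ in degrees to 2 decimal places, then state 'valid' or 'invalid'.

δ = 4.33°, valid

α = atan 0.2 = 11.31°;  2α = 22.62°
edge 2: e_2 = (-0.24, +2.55);  n_2 = (+0.9956, +0.0937)
edge 6: e_6 = (+0.03, -1.64);  n_6 = (-0.9998, -0.0183)
∠(n_2, n_6) = 175.67°
δ = |180° − 175.67°| = 4.33°
4.33° ≤ 2α = 22.62°  →  valid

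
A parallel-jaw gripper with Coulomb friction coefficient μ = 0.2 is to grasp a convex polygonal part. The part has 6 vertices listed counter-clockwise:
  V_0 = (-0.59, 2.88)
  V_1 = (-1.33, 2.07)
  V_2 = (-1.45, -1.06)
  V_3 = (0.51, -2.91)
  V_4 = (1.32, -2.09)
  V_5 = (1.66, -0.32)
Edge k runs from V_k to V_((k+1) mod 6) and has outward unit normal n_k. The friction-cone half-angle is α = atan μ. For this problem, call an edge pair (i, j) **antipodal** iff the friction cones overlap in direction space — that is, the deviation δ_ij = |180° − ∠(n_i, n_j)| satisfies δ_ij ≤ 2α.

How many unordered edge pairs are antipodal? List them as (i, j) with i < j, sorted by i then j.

α = atan 0.2 = 11.31°;  2α = 22.62°
n_0 = (-0.7383, +0.6745)
n_1 = (-0.9993, +0.0383)
n_2 = (-0.6864, -0.7272)
n_3 = (+0.7114, -0.7028)
n_4 = (+0.9820, -0.1886)
n_5 = (+0.8180, +0.5752)
  (0,1): δ = 139.78°  ·
  (0,2): δ = 90.93°  ·
  (0,3): δ = 2.23°  ✓
  (0,4): δ = 31.54°  ·
  (0,5): δ = 77.53°  ·
  (1,2): δ = 131.15°  ·
  (1,3): δ = 42.45°  ·
  (1,4): δ = 8.68°  ✓
  (1,5): δ = 37.31°  ·
  (2,3): δ = 91.30°  ·
  (2,4): δ = 57.53°  ·
  (2,5): δ = 11.54°  ✓
  (3,4): δ = 146.23°  ·
  (3,5): δ = 100.24°  ·
  (4,5): δ = 134.01°  ·
antipodal pairs: 3

count = 3; pairs: (0,3), (1,4), (2,5)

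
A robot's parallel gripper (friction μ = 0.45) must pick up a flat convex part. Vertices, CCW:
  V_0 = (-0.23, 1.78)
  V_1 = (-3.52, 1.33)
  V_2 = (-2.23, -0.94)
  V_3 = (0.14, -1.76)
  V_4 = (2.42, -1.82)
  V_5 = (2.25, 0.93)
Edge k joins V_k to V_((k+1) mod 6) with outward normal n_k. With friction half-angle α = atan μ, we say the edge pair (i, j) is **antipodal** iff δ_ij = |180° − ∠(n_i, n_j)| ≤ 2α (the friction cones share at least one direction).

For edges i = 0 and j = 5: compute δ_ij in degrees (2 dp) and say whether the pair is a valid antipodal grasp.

δ = 153.29°, invalid

α = atan 0.45 = 24.23°;  2α = 48.46°
edge 0: e_0 = (-3.29, -0.45);  n_0 = (-0.1355, +0.9908)
edge 5: e_5 = (-2.48, +0.85);  n_5 = (+0.3242, +0.9460)
∠(n_0, n_5) = 26.71°
δ = |180° − 26.71°| = 153.29°
153.29° > 2α = 48.46°  →  invalid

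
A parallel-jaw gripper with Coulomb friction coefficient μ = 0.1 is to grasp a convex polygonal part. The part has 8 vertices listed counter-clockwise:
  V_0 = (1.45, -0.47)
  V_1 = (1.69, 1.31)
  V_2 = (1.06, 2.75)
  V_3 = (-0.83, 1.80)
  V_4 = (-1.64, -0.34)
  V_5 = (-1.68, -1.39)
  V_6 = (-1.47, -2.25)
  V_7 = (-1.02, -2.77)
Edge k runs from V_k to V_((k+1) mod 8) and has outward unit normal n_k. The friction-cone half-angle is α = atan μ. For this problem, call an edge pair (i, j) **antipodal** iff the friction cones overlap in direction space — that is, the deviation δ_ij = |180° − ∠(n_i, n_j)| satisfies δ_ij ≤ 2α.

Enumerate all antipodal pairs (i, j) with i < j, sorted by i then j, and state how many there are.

count = 2; pairs: (0,4), (1,5)

α = atan 0.1 = 5.71°;  2α = 11.42°
n_0 = (+0.9910, -0.1336)
n_1 = (+0.9162, +0.4008)
n_2 = (-0.4491, +0.8935)
n_3 = (-0.9352, +0.3540)
n_4 = (-0.9993, +0.0381)
n_5 = (-0.9715, -0.2372)
n_6 = (-0.7562, -0.6544)
n_7 = (+0.6815, -0.7318)
  (0,1): δ = 148.69°  ·
  (0,2): δ = 55.63°  ·
  (0,3): δ = 13.05°  ·
  (0,4): δ = 5.50°  ✓
  (0,5): δ = 21.40°  ·
  (0,6): δ = 48.55°  ·
  (0,7): δ = 140.64°  ·
  (1,2): δ = 86.94°  ·
  (1,3): δ = 44.36°  ·
  (1,4): δ = 25.81°  ·
  (1,5): δ = 9.91°  ✓
  (1,6): δ = 17.24°  ·
  (1,7): δ = 109.33°  ·
  (2,3): δ = 137.42°  ·
  (2,4): δ = 118.87°  ·
  (2,5): δ = 102.96°  ·
  (2,6): δ = 75.81°  ·
  (2,7): δ = 16.27°  ·
  (3,4): δ = 161.45°  ·
  (3,5): δ = 145.55°  ·
  (3,6): δ = 118.40°  ·
  (3,7): δ = 26.31°  ·
  (4,5): δ = 164.10°  ·
  (4,6): δ = 136.95°  ·
  (4,7): δ = 44.86°  ·
  (5,6): δ = 152.85°  ·
  (5,7): δ = 60.76°  ·
  (6,7): δ = 87.91°  ·
antipodal pairs: 2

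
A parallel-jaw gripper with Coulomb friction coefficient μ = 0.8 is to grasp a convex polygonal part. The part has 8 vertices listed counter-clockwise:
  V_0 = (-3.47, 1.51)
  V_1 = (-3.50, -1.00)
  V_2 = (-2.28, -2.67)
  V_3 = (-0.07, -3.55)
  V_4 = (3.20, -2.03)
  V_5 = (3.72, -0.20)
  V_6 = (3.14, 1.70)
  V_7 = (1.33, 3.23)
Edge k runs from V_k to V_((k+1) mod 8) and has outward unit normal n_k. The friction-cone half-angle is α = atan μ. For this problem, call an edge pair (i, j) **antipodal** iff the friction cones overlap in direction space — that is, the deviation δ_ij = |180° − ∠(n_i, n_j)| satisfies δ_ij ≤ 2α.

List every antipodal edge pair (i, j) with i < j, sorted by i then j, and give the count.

α = atan 0.8 = 38.66°;  2α = 77.32°
n_0 = (-0.9999, +0.0120)
n_1 = (-0.8075, -0.5899)
n_2 = (-0.3699, -0.9291)
n_3 = (+0.4215, -0.9068)
n_4 = (+0.9619, -0.2733)
n_5 = (+0.9564, +0.2920)
n_6 = (+0.6456, +0.7637)
n_7 = (-0.3373, +0.9414)
  (0,1): δ = 143.17°  ·
  (0,2): δ = 111.03°  ·
  (0,3): δ = 64.38°  ✓
  (0,4): δ = 15.18°  ✓
  (0,5): δ = 17.66°  ✓
  (0,6): δ = 50.48°  ✓
  (0,7): δ = 110.40°  ·
  (1,2): δ = 147.86°  ·
  (1,3): δ = 101.22°  ·
  (1,4): δ = 52.01°  ✓
  (1,5): δ = 19.17°  ✓
  (1,6): δ = 13.64°  ✓
  (1,7): δ = 73.56°  ✓
  (2,3): δ = 133.36°  ·
  (2,4): δ = 84.15°  ·
  (2,5): δ = 51.31°  ✓
  (2,6): δ = 18.50°  ✓
  (2,7): δ = 41.43°  ✓
  (3,4): δ = 130.79°  ·
  (3,5): δ = 97.96°  ·
  (3,6): δ = 65.14°  ✓
  (3,7): δ = 5.22°  ✓
  (4,5): δ = 147.16°  ·
  (4,6): δ = 114.35°  ·
  (4,7): δ = 54.42°  ✓
  (5,6): δ = 147.18°  ·
  (5,7): δ = 87.26°  ·
  (6,7): δ = 120.08°  ·
antipodal pairs: 14

count = 14; pairs: (0,3), (0,4), (0,5), (0,6), (1,4), (1,5), (1,6), (1,7), (2,5), (2,6), (2,7), (3,6), (3,7), (4,7)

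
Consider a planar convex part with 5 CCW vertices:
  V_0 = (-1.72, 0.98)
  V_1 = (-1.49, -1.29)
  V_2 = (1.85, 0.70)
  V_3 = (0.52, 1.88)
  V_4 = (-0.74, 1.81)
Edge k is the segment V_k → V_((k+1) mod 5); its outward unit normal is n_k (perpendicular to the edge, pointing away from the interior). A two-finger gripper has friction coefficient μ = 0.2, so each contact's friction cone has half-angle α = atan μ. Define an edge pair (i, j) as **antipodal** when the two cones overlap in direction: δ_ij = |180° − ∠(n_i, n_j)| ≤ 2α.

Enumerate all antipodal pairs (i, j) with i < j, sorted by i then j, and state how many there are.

α = atan 0.2 = 11.31°;  2α = 22.62°
n_0 = (-0.9949, -0.1008)
n_1 = (+0.5118, -0.8591)
n_2 = (+0.6637, +0.7480)
n_3 = (-0.0555, +0.9985)
n_4 = (-0.6463, +0.7631)
  (0,1): δ = 65.00°  ·
  (0,2): δ = 42.63°  ·
  (0,3): δ = 87.39°  ·
  (0,4): δ = 124.48°  ·
  (1,2): δ = 72.37°  ·
  (1,3): δ = 27.61°  ·
  (1,4): δ = 9.48°  ✓
  (2,3): δ = 135.24°  ·
  (2,4): δ = 98.16°  ·
  (3,4): δ = 142.92°  ·
antipodal pairs: 1

count = 1; pairs: (1,4)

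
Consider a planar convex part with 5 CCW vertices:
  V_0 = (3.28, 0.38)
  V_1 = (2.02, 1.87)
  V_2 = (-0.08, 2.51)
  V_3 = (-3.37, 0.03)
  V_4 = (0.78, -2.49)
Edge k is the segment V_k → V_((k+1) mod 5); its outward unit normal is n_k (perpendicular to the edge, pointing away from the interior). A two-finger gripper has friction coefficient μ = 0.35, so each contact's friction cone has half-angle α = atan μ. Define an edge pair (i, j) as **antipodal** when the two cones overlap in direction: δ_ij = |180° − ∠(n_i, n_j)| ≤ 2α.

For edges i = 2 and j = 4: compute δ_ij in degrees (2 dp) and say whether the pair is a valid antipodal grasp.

δ = 11.93°, valid

α = atan 0.35 = 19.29°;  2α = 38.58°
edge 2: e_2 = (-3.29, -2.48);  n_2 = (-0.6019, +0.7985)
edge 4: e_4 = (+2.50, +2.87);  n_4 = (+0.7540, -0.6568)
∠(n_2, n_4) = 168.07°
δ = |180° − 168.07°| = 11.93°
11.93° ≤ 2α = 38.58°  →  valid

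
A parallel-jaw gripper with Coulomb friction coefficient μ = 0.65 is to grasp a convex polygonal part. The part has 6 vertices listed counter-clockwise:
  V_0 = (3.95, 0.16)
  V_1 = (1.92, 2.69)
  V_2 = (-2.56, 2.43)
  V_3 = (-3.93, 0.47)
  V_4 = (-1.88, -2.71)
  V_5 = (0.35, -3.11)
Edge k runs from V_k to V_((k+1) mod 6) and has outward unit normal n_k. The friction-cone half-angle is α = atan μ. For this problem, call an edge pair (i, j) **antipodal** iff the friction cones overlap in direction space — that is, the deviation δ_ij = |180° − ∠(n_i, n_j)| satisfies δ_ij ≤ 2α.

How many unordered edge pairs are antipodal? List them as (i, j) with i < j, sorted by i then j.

count = 7; pairs: (0,3), (0,4), (1,3), (1,4), (1,5), (2,4), (2,5)

α = atan 0.65 = 33.02°;  2α = 66.05°
n_0 = (+0.7800, +0.6258)
n_1 = (-0.0579, +0.9983)
n_2 = (-0.8196, +0.5729)
n_3 = (-0.8405, -0.5418)
n_4 = (-0.1766, -0.9843)
n_5 = (+0.6724, -0.7402)
  (0,1): δ = 125.42°  ·
  (0,2): δ = 73.70°  ·
  (0,3): δ = 5.93°  ✓
  (0,4): δ = 41.09°  ✓
  (0,5): δ = 93.51°  ·
  (1,2): δ = 128.27°  ·
  (1,3): δ = 60.51°  ✓
  (1,4): δ = 13.49°  ✓
  (1,5): δ = 38.93°  ✓
  (2,3): δ = 112.24°  ·
  (2,4): δ = 65.22°  ✓
  (2,5): δ = 12.80°  ✓
  (3,4): δ = 132.98°  ·
  (3,5): δ = 80.56°  ·
  (4,5): δ = 127.58°  ·
antipodal pairs: 7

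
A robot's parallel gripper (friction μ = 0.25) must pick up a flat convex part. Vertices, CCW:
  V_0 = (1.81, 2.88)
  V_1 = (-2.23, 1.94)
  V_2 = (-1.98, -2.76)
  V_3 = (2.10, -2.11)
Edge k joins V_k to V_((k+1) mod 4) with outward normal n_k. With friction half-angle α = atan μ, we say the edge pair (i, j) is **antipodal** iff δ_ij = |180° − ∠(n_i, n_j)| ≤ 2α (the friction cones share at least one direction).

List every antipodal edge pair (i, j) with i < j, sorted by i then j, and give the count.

α = atan 0.25 = 14.04°;  2α = 28.07°
n_0 = (-0.2266, +0.9740)
n_1 = (-0.9986, -0.0531)
n_2 = (+0.1573, -0.9875)
n_3 = (+0.9983, +0.0580)
  (0,1): δ = 100.05°  ·
  (0,2): δ = 4.05°  ✓
  (0,3): δ = 80.23°  ·
  (1,2): δ = 83.99°  ·
  (1,3): δ = 0.28°  ✓
  (2,3): δ = 95.73°  ·
antipodal pairs: 2

count = 2; pairs: (0,2), (1,3)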